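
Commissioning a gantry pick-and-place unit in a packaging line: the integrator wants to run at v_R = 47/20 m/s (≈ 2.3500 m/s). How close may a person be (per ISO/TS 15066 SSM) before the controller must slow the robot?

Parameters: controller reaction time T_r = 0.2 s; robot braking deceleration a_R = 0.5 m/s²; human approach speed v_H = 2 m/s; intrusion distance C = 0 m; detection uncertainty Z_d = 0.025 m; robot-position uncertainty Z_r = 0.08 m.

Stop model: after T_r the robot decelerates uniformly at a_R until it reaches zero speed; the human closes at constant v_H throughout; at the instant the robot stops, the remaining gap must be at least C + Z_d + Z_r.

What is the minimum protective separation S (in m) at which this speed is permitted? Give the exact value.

T_s = v_R/a_R = (47/20)/(1/2) = 4.7000 s
robot covers v_R·T_r = 2.3500·0.2000 = 0.4700 m before braking
braking distance = 2.3500²/(2·0.5000) = 5.5225 m
human closes 2.0000·4.9000 = 9.8000 m
C+Z_d+Z_r = 0.0000+0.0250+0.0800 = 0.1050 m
S_min ≈ 0.4700+5.5225+9.8000+0.1050  ⇒  S_min = 6359/400 m

S_min = 6359/400 m = 15.8975 m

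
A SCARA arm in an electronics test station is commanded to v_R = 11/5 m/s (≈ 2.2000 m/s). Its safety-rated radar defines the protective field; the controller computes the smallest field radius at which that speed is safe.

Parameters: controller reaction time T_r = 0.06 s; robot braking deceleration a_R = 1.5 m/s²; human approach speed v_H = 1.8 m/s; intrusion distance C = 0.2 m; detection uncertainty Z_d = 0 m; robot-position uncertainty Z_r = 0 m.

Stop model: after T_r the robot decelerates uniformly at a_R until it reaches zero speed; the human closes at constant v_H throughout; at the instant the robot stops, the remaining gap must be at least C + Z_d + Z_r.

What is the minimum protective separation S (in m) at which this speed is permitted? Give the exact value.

S_min = 352/75 m = 4.6933 m

braking lasts T_s = (11/5)/(3/2) = 1.4667 s
reaction-phase robot travel = 2.2000·0.0600 = 0.1320 m
robot covers 2.2000·1.4667 − ½·1.5000·1.4667² = 1.6133 m while stopping
person approaches 1.8000·(0.0600+1.4667) = 2.7480 m
residual clearance needed = 0.2000+0.0000+0.0000 = 0.2000 m
S_min ≈ 0.1320+1.6133+2.7480+0.2000  ⇒  S_min = 352/75 m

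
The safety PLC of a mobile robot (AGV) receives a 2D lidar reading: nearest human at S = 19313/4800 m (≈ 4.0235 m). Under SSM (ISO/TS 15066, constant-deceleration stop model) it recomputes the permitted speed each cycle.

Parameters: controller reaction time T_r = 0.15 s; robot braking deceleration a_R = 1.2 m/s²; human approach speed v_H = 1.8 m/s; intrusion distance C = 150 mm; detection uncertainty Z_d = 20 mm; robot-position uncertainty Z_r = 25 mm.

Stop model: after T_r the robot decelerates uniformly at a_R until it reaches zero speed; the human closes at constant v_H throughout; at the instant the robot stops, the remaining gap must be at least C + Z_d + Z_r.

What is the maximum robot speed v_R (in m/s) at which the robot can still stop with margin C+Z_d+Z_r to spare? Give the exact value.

v_R_max = 31/20 m/s = 1.5500 m/s

collect terms ⇒ (5/12)·v_R² + (33/20)·v_R + (-17081/4800) = 0
  disc = (33/20)² − 4·(5/12)·(-17081/4800) = 124609/14400 ; √disc = 353/120
  v_R = (−(33/20) + 353/120) / (2·(5/12)) = 31/20 m/s
check:
stop time T_s = (31/20)/(6/5) = 1.2917 s
reaction-phase robot travel = 1.5500·0.1500 = 0.2325 m
braking distance = 1.5500²/(2·1.2000) = 1.0010 m
human over T_r+T_s: 1.8000·(0.1500+1.2917) = 2.5950 m
margins: 0.1500+0.0200+0.0250 = 0.1950 m
sum ≈ 0.2325+1.0010+2.5950+0.1950 ≈ 4.0235 m = S ✓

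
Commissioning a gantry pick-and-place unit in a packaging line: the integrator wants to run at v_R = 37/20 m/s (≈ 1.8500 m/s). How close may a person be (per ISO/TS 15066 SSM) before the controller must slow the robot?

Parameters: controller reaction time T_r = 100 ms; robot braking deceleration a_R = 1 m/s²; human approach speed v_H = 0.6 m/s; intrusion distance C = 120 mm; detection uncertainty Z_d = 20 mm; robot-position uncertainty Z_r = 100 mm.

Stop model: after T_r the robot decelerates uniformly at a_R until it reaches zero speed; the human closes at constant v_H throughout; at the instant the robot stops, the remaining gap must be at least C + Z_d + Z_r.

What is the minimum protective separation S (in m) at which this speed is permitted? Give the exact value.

S_min = 529/160 m = 3.3062 m

T_s = v_R/a_R = (37/20)/1 = 1.8500 s
reaction-phase robot travel = 1.8500·0.1000 = 0.1850 m
robot covers 1.8500·1.8500 − ½·1.0000·1.8500² = 1.7112 m while stopping
human over T_r+T_s: 0.6000·(0.1000+1.8500) = 1.1700 m
margins: 0.1200+0.0200+0.1000 = 0.2400 m
S_min ≈ 0.1850+1.7112+1.1700+0.2400  ⇒  S_min = 529/160 m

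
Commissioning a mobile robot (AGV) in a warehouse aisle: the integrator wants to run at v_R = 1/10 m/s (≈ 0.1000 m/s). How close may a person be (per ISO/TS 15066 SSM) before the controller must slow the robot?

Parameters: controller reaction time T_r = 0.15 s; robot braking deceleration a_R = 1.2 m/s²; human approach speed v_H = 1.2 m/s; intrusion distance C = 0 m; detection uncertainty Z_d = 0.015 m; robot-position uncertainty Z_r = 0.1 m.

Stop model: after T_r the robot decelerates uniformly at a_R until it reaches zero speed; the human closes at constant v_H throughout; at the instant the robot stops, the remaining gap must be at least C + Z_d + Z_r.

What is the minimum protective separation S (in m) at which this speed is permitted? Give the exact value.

T_s = v_R/a_R = (1/10)/(6/5) = 0.0833 s
reaction-phase robot travel = 0.1000·0.1500 = 0.0150 m
robot under decel: 0.1000²/(2·1.2000) = 0.0042 m
human closes 1.2000·0.2333 = 0.2800 m
residual clearance needed = 0.0000+0.0150+0.1000 = 0.1150 m
S_min ≈ 0.0150+0.0042+0.2800+0.1150  ⇒  S_min = 497/1200 m

S_min = 497/1200 m = 0.4142 m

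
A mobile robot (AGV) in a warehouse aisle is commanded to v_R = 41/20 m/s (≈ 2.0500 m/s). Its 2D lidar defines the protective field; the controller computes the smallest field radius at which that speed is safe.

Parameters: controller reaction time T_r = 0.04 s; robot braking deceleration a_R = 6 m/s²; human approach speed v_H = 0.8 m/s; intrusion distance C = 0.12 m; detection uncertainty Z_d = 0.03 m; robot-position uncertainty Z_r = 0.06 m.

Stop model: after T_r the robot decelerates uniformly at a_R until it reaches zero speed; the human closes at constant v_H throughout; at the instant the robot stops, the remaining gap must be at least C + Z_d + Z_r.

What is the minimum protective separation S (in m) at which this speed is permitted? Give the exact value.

braking lasts T_s = (41/20)/6 = 0.3417 s
reaction-phase robot travel = 2.0500·0.0400 = 0.0820 m
robot covers 2.0500·0.3417 − ½·6.0000·0.3417² = 0.3502 m while stopping
person approaches 0.8000·(0.0400+0.3417) = 0.3053 m
C+Z_d+Z_r = 0.1200+0.0300+0.0600 = 0.2100 m
S_min ≈ 0.0820+0.3502+0.3053+0.2100  ⇒  S_min = 22741/24000 m

S_min = 22741/24000 m = 0.9475 m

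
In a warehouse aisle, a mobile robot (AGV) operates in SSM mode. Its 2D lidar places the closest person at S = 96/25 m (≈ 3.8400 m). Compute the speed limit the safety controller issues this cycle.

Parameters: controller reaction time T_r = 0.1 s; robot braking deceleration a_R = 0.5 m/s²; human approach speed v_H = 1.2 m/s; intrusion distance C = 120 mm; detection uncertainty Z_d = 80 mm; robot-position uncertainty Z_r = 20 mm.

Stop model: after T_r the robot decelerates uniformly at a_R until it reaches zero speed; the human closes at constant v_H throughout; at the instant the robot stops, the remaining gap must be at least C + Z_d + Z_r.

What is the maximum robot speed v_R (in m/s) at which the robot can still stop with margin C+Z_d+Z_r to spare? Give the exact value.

at the boundary: (1)·v² + (5/2)·v + (-7/2) = 0
  disc = (5/2)² − 4·(1)·(-7/2) = 81/4 ; √disc = 9/2
  v_R = (−(5/2) + 9/2) / (2·(1)) = 1 m/s
check:
T_s = v_R/a_R = 1/(1/2) = 2.0000 s
robot in T_r: 1.0000·0.1000 = 0.1000 m
robot under decel: 1.0000²/(2·0.5000) = 1.0000 m
person approaches 1.2000·(0.1000+2.0000) = 2.5200 m
margins: 0.1200+0.0800+0.0200 = 0.2200 m
sum ≈ 0.1000+1.0000+2.5200+0.2200 ≈ 3.8400 m = S ✓

v_R_max = 1 m/s = 1.0000 m/s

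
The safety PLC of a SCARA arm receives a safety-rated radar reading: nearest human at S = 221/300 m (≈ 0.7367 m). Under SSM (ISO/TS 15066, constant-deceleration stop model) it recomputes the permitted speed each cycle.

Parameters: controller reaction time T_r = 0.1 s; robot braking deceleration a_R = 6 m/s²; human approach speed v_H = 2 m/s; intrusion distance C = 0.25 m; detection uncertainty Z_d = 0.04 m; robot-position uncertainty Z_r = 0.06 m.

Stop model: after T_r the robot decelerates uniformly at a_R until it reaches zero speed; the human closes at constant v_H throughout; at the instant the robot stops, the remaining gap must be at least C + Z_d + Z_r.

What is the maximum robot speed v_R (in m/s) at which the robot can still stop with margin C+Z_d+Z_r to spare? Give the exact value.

v_R_max = 2/5 m/s = 0.4000 m/s

quadratic (1/12)·v² + (13/30)·v + (-14/75) = 0
  disc = (13/30)² − 4·(1/12)·(-14/75) = 1/4 ; √disc = 1/2
  v_R = (−(13/30) + 1/2) / (2·(1/12)) = 2/5 m/s
check:
stop time T_s = (2/5)/6 = 0.0667 s
robot covers v_R·T_r = 0.4000·0.1000 = 0.0400 m before braking
robot covers 0.4000·0.0667 − ½·6.0000·0.0667² = 0.0133 m while stopping
human over T_r+T_s: 2.0000·(0.1000+0.0667) = 0.3333 m
C+Z_d+Z_r = 0.2500+0.0400+0.0600 = 0.3500 m
sum ≈ 0.0400+0.0133+0.3333+0.3500 ≈ 0.7367 m = S ✓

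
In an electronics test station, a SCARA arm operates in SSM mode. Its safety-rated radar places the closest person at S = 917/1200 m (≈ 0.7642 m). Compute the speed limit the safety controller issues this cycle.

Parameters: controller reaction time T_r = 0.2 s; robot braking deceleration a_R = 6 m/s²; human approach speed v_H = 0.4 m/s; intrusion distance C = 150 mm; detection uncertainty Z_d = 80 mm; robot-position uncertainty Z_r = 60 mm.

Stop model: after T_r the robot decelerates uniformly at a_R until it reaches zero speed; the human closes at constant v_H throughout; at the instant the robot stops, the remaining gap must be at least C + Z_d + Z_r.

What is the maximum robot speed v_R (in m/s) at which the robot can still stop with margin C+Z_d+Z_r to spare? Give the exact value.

v_R_max = 11/10 m/s = 1.1000 m/s

at the boundary: (1/12)·v² + (4/15)·v + (-473/1200) = 0
  disc = (4/15)² − 4·(1/12)·(-473/1200) = 81/400 ; √disc = 9/20
  v_R = (−(4/15) + 9/20) / (2·(1/12)) = 11/10 m/s
check:
stop time T_s = (11/10)/6 = 0.1833 s
robot covers v_R·T_r = 1.1000·0.2000 = 0.2200 m before braking
robot under decel: 1.1000²/(2·6.0000) = 0.1008 m
human closes 0.4000·0.3833 = 0.1533 m
residual clearance needed = 0.1500+0.0800+0.0600 = 0.2900 m
sum ≈ 0.2200+0.1008+0.1533+0.2900 ≈ 0.7642 m = S ✓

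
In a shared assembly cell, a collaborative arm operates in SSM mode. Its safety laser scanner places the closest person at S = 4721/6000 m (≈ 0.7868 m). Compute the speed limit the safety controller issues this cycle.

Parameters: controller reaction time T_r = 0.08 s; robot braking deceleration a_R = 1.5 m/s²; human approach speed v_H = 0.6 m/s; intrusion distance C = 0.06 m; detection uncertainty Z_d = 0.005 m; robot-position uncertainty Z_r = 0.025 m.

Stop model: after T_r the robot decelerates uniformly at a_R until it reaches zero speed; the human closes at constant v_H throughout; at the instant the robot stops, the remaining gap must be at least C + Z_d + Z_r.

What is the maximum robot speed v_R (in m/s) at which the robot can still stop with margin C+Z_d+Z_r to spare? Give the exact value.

v_R_max = 17/20 m/s = 0.8500 m/s

at the boundary: (1/3)·v² + (12/25)·v + (-3893/6000) = 0
  disc = (12/25)² − 4·(1/3)·(-3893/6000) = 24649/22500 ; √disc = 157/150
  v_R = (−(12/25) + 157/150) / (2·(1/3)) = 17/20 m/s
check:
T_s = v_R/a_R = (17/20)/(3/2) = 0.5667 s
robot covers v_R·T_r = 0.8500·0.0800 = 0.0680 m before braking
braking distance = 0.8500²/(2·1.5000) = 0.2408 m
human over T_r+T_s: 0.6000·(0.0800+0.5667) = 0.3880 m
residual clearance needed = 0.0600+0.0050+0.0250 = 0.0900 m
sum ≈ 0.0680+0.2408+0.3880+0.0900 ≈ 0.7868 m = S ✓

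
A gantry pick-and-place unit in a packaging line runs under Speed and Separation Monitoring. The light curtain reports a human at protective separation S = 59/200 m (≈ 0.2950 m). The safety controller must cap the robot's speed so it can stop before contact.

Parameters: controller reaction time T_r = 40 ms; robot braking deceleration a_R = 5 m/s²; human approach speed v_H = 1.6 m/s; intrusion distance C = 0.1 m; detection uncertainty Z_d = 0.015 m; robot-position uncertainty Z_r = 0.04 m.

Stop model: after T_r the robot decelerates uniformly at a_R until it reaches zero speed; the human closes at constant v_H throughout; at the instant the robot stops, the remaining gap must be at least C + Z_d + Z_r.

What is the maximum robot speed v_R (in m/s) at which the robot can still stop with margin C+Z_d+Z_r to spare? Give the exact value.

quadratic (1/10)·v² + (9/25)·v + (-19/250) = 0
  disc = (9/25)² − 4·(1/10)·(-19/250) = 4/25 ; √disc = 2/5
  v_R = (−(9/25) + 2/5) / (2·(1/10)) = 1/5 m/s
check:
braking lasts T_s = (1/5)/5 = 0.0400 s
robot covers v_R·T_r = 0.2000·0.0400 = 0.0080 m before braking
robot covers 0.2000·0.0400 − ½·5.0000·0.0400² = 0.0040 m while stopping
person approaches 1.6000·(0.0400+0.0400) = 0.1280 m
margins: 0.1000+0.0150+0.0400 = 0.1550 m
sum ≈ 0.0080+0.0040+0.1280+0.1550 ≈ 0.2950 m = S ✓

v_R_max = 1/5 m/s = 0.2000 m/s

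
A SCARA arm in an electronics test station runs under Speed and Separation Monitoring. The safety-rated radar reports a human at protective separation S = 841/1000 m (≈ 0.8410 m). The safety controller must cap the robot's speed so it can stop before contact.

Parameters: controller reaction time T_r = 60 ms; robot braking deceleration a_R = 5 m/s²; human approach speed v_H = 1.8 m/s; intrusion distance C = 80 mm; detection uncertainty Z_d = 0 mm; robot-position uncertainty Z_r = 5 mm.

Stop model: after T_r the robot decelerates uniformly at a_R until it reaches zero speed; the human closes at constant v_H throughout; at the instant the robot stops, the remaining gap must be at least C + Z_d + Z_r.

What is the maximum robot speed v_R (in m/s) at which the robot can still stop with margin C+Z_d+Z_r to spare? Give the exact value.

v_R_max = 6/5 m/s = 1.2000 m/s

collect terms ⇒ (1/10)·v_R² + (21/50)·v_R + (-81/125) = 0
  disc = (21/50)² − 4·(1/10)·(-81/125) = 1089/2500 ; √disc = 33/50
  v_R = (−(21/50) + 33/50) / (2·(1/10)) = 6/5 m/s
check:
T_s = v_R/a_R = (6/5)/5 = 0.2400 s
robot covers v_R·T_r = 1.2000·0.0600 = 0.0720 m before braking
robot covers 1.2000·0.2400 − ½·5.0000·0.2400² = 0.1440 m while stopping
person approaches 1.8000·(0.0600+0.2400) = 0.5400 m
margins: 0.0800+0.0000+0.0050 = 0.0850 m
sum ≈ 0.0720+0.1440+0.5400+0.0850 ≈ 0.8410 m = S ✓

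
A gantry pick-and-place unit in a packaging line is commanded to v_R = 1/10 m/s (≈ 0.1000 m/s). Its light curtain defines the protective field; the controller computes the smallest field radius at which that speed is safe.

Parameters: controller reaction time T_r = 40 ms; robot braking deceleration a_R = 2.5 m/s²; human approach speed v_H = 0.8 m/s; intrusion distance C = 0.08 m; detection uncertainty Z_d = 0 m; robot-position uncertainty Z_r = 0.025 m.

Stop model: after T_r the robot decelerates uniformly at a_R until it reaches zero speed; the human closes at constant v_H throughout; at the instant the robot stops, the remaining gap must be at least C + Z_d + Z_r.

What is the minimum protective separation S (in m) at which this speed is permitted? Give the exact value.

T_s = v_R/a_R = (1/10)/(5/2) = 0.0400 s
robot covers v_R·T_r = 0.1000·0.0400 = 0.0040 m before braking
braking distance = 0.1000²/(2·2.5000) = 0.0020 m
human over T_r+T_s: 0.8000·(0.0400+0.0400) = 0.0640 m
residual clearance needed = 0.0800+0.0000+0.0250 = 0.1050 m
S_min ≈ 0.0040+0.0020+0.0640+0.1050  ⇒  S_min = 7/40 m

S_min = 7/40 m = 0.1750 m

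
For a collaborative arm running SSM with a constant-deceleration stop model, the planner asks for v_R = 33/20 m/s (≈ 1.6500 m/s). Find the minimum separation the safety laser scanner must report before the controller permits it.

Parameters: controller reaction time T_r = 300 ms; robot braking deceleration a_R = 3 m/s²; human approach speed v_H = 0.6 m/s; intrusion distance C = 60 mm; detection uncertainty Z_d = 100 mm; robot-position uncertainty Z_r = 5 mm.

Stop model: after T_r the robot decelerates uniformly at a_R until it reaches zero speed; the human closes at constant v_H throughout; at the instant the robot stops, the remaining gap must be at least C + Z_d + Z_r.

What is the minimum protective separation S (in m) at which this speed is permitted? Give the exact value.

S_min = 1299/800 m = 1.6238 m

stop time T_s = (33/20)/3 = 0.5500 s
robot covers v_R·T_r = 1.6500·0.3000 = 0.4950 m before braking
robot covers 1.6500·0.5500 − ½·3.0000·0.5500² = 0.4537 m while stopping
human over T_r+T_s: 0.6000·(0.3000+0.5500) = 0.5100 m
margins: 0.0600+0.1000+0.0050 = 0.1650 m
S_min ≈ 0.4950+0.4537+0.5100+0.1650  ⇒  S_min = 1299/800 m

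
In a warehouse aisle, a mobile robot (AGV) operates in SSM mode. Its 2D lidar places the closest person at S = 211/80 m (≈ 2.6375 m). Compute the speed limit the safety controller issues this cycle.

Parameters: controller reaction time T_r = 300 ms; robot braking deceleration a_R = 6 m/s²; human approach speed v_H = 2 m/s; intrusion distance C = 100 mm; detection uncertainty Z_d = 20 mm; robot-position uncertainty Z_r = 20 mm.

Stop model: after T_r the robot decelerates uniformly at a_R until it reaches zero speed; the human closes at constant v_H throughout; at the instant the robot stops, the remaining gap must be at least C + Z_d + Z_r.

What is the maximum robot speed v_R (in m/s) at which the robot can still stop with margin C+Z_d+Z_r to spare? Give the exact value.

v_R_max = 23/10 m/s = 2.3000 m/s

collect terms ⇒ (1/12)·v_R² + (19/30)·v_R + (-759/400) = 0
  disc = (19/30)² − 4·(1/12)·(-759/400) = 3721/3600 ; √disc = 61/60
  v_R = (−(19/30) + 61/60) / (2·(1/12)) = 23/10 m/s
check:
braking lasts T_s = (23/10)/6 = 0.3833 s
robot covers v_R·T_r = 2.3000·0.3000 = 0.6900 m before braking
robot under decel: 2.3000²/(2·6.0000) = 0.4408 m
human over T_r+T_s: 2.0000·(0.3000+0.3833) = 1.3667 m
C+Z_d+Z_r = 0.1000+0.0200+0.0200 = 0.1400 m
sum ≈ 0.6900+0.4408+1.3667+0.1400 ≈ 2.6375 m = S ✓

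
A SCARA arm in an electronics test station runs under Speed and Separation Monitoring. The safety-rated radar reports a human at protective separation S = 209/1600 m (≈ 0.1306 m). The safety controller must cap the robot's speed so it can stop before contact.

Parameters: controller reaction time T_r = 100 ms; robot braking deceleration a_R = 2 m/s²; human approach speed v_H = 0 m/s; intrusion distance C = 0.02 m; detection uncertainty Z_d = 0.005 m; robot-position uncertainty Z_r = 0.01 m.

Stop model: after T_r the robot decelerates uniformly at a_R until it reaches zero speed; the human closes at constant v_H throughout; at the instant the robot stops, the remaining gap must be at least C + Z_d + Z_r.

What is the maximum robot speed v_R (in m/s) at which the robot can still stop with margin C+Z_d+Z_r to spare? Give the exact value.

collect terms ⇒ (1/4)·v_R² + (1/10)·v_R + (-153/1600) = 0
  disc = (1/10)² − 4·(1/4)·(-153/1600) = 169/1600 ; √disc = 13/40
  v_R = (−(1/10) + 13/40) / (2·(1/4)) = 9/20 m/s
check:
braking lasts T_s = (9/20)/2 = 0.2250 s
robot covers v_R·T_r = 0.4500·0.1000 = 0.0450 m before braking
robot covers 0.4500·0.2250 − ½·2.0000·0.2250² = 0.0506 m while stopping
human closes 0.0000·0.3250 = 0.0000 m
residual clearance needed = 0.0200+0.0050+0.0100 = 0.0350 m
sum ≈ 0.0450+0.0506+0.0000+0.0350 ≈ 0.1306 m = S ✓

v_R_max = 9/20 m/s = 0.4500 m/s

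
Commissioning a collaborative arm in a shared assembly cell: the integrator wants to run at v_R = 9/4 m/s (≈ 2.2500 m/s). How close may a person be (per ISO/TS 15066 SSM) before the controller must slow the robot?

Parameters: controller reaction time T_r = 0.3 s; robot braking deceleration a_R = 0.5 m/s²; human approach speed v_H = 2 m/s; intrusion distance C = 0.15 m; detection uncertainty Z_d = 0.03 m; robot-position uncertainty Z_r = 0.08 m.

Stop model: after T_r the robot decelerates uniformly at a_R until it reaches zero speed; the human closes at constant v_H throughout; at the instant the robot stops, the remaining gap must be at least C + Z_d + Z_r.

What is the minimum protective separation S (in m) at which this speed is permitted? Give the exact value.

braking lasts T_s = (9/4)/(1/2) = 4.5000 s
robot covers v_R·T_r = 2.2500·0.3000 = 0.6750 m before braking
robot under decel: 2.2500²/(2·0.5000) = 5.0625 m
human over T_r+T_s: 2.0000·(0.3000+4.5000) = 9.6000 m
residual clearance needed = 0.1500+0.0300+0.0800 = 0.2600 m
S_min ≈ 0.6750+5.0625+9.6000+0.2600  ⇒  S_min = 6239/400 m

S_min = 6239/400 m = 15.5975 m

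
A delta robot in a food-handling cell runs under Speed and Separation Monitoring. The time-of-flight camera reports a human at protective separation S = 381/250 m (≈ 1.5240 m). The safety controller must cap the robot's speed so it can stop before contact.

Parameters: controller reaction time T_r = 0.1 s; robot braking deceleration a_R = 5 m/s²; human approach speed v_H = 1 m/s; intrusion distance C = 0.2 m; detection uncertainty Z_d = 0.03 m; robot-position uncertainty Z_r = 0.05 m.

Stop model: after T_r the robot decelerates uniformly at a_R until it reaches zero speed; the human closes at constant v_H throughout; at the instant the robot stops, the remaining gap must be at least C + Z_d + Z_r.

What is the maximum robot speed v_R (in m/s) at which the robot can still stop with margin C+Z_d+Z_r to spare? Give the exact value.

quadratic (1/10)·v² + (3/10)·v + (-143/125) = 0
  disc = (3/10)² − 4·(1/10)·(-143/125) = 1369/2500 ; √disc = 37/50
  v_R = (−(3/10) + 37/50) / (2·(1/10)) = 11/5 m/s
check:
braking lasts T_s = (11/5)/5 = 0.4400 s
reaction-phase robot travel = 2.2000·0.1000 = 0.2200 m
robot under decel: 2.2000²/(2·5.0000) = 0.4840 m
human over T_r+T_s: 1.0000·(0.1000+0.4400) = 0.5400 m
C+Z_d+Z_r = 0.2000+0.0300+0.0500 = 0.2800 m
sum ≈ 0.2200+0.4840+0.5400+0.2800 ≈ 1.5240 m = S ✓

v_R_max = 11/5 m/s = 2.2000 m/s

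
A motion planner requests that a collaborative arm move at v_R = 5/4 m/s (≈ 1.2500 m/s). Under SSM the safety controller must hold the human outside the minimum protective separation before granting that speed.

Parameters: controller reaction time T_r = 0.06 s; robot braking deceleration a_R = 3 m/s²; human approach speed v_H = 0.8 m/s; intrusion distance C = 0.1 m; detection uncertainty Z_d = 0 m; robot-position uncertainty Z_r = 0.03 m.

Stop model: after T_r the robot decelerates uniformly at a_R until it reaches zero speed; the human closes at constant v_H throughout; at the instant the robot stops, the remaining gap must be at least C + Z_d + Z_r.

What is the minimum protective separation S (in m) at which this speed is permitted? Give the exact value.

S_min = 3387/4000 m = 0.8468 m

T_s = v_R/a_R = (5/4)/3 = 0.4167 s
robot in T_r: 1.2500·0.0600 = 0.0750 m
robot covers 1.2500·0.4167 − ½·3.0000·0.4167² = 0.2604 m while stopping
human over T_r+T_s: 0.8000·(0.0600+0.4167) = 0.3813 m
residual clearance needed = 0.1000+0.0000+0.0300 = 0.1300 m
S_min ≈ 0.0750+0.2604+0.3813+0.1300  ⇒  S_min = 3387/4000 m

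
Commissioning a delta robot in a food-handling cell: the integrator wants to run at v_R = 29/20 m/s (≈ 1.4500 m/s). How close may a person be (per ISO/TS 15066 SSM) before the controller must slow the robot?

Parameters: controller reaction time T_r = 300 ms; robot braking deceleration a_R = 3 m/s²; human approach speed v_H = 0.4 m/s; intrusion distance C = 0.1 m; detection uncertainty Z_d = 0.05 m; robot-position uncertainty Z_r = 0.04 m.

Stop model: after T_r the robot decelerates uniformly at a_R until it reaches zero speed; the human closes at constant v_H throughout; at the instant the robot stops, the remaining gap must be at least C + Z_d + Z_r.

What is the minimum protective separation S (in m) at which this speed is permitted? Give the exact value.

S_min = 1031/800 m = 1.2888 m

braking lasts T_s = (29/20)/3 = 0.4833 s
robot covers v_R·T_r = 1.4500·0.3000 = 0.4350 m before braking
robot covers 1.4500·0.4833 − ½·3.0000·0.4833² = 0.3504 m while stopping
human over T_r+T_s: 0.4000·(0.3000+0.4833) = 0.3133 m
margins: 0.1000+0.0500+0.0400 = 0.1900 m
S_min ≈ 0.4350+0.3504+0.3133+0.1900  ⇒  S_min = 1031/800 m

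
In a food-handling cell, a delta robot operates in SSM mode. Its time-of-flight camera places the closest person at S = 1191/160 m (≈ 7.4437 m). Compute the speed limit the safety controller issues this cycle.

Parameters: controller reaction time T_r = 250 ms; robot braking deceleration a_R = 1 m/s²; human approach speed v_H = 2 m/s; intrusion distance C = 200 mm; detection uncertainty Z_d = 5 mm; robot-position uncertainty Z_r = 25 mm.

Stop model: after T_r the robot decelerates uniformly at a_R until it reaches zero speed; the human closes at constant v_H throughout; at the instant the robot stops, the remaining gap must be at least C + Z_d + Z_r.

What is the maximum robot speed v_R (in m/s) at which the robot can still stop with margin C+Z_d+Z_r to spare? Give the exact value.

v_R_max = 41/20 m/s = 2.0500 m/s

at the boundary: (1/2)·v² + (9/4)·v + (-5371/800) = 0
  disc = (9/4)² − 4·(1/2)·(-5371/800) = 1849/100 ; √disc = 43/10
  v_R = (−(9/4) + 43/10) / (2·(1/2)) = 41/20 m/s
check:
T_s = v_R/a_R = (41/20)/1 = 2.0500 s
robot covers v_R·T_r = 2.0500·0.2500 = 0.5125 m before braking
braking distance = 2.0500²/(2·1.0000) = 2.1012 m
person approaches 2.0000·(0.2500+2.0500) = 4.6000 m
residual clearance needed = 0.2000+0.0050+0.0250 = 0.2300 m
sum ≈ 0.5125+2.1012+4.6000+0.2300 ≈ 7.4437 m = S ✓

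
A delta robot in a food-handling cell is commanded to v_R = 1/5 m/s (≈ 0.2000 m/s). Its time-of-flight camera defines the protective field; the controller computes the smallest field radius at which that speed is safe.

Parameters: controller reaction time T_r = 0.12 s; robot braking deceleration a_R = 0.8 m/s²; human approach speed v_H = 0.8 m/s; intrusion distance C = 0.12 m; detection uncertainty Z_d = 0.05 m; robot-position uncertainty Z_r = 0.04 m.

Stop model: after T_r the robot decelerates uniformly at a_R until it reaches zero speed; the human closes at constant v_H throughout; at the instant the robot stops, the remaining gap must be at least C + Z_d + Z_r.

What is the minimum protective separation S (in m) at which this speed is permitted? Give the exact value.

S_min = 111/200 m = 0.5550 m

braking lasts T_s = (1/5)/(4/5) = 0.2500 s
reaction-phase robot travel = 0.2000·0.1200 = 0.0240 m
robot covers 0.2000·0.2500 − ½·0.8000·0.2500² = 0.0250 m while stopping
person approaches 0.8000·(0.1200+0.2500) = 0.2960 m
C+Z_d+Z_r = 0.1200+0.0500+0.0400 = 0.2100 m
S_min ≈ 0.0240+0.0250+0.2960+0.2100  ⇒  S_min = 111/200 m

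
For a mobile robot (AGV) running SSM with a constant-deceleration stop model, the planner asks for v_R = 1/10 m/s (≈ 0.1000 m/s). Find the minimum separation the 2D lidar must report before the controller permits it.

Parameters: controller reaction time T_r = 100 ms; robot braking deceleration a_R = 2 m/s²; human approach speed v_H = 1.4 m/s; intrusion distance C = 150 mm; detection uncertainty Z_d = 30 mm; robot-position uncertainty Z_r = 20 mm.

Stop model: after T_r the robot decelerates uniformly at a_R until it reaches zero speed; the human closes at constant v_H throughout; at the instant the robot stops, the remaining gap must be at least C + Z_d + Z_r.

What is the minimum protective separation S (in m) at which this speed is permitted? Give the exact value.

S_min = 169/400 m = 0.4225 m

stop time T_s = (1/10)/2 = 0.0500 s
robot covers v_R·T_r = 0.1000·0.1000 = 0.0100 m before braking
braking distance = 0.1000²/(2·2.0000) = 0.0025 m
person approaches 1.4000·(0.1000+0.0500) = 0.2100 m
C+Z_d+Z_r = 0.1500+0.0300+0.0200 = 0.2000 m
S_min ≈ 0.0100+0.0025+0.2100+0.2000  ⇒  S_min = 169/400 m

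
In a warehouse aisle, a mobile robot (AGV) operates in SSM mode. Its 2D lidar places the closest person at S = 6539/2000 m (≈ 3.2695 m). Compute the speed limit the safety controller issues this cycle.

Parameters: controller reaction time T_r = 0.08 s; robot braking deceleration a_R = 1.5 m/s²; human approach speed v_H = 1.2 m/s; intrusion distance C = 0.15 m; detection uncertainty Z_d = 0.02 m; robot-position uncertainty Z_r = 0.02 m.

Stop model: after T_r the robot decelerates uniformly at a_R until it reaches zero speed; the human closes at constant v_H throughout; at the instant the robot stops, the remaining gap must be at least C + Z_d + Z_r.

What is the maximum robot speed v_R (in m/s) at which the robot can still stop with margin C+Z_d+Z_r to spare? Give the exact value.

quadratic (1/3)·v² + (22/25)·v + (-5967/2000) = 0
  disc = (22/25)² − 4·(1/3)·(-5967/2000) = 11881/2500 ; √disc = 109/50
  v_R = (−(22/25) + 109/50) / (2·(1/3)) = 39/20 m/s
check:
braking lasts T_s = (39/20)/(3/2) = 1.3000 s
robot in T_r: 1.9500·0.0800 = 0.1560 m
braking distance = 1.9500²/(2·1.5000) = 1.2675 m
person approaches 1.2000·(0.0800+1.3000) = 1.6560 m
margins: 0.1500+0.0200+0.0200 = 0.1900 m
sum ≈ 0.1560+1.2675+1.6560+0.1900 ≈ 3.2695 m = S ✓

v_R_max = 39/20 m/s = 1.9500 m/s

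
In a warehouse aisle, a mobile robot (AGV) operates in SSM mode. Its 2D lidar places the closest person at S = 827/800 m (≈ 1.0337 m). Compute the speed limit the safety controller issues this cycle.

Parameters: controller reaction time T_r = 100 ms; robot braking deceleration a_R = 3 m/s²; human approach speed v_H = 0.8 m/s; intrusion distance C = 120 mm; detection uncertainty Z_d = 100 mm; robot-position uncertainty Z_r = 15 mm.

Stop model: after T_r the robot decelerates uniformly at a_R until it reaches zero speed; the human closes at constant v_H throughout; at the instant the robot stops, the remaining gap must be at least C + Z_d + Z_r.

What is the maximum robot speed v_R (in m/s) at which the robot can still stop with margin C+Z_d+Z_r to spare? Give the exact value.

quadratic (1/6)·v² + (11/30)·v + (-23/32) = 0
  disc = (11/30)² − 4·(1/6)·(-23/32) = 2209/3600 ; √disc = 47/60
  v_R = (−(11/30) + 47/60) / (2·(1/6)) = 5/4 m/s
check:
braking lasts T_s = (5/4)/3 = 0.4167 s
reaction-phase robot travel = 1.2500·0.1000 = 0.1250 m
robot covers 1.2500·0.4167 − ½·3.0000·0.4167² = 0.2604 m while stopping
person approaches 0.8000·(0.1000+0.4167) = 0.4133 m
margins: 0.1200+0.1000+0.0150 = 0.2350 m
sum ≈ 0.1250+0.2604+0.4133+0.2350 ≈ 1.0337 m = S ✓

v_R_max = 5/4 m/s = 1.2500 m/s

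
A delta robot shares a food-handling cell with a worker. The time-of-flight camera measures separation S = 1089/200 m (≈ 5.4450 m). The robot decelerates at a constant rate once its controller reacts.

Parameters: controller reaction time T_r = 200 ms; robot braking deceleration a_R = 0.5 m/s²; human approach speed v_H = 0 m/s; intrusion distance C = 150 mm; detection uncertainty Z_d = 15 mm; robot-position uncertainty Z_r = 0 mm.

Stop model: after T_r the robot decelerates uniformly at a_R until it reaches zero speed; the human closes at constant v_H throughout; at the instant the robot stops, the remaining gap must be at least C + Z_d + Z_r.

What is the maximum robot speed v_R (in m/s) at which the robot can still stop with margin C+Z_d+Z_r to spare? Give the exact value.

collect terms ⇒ (1)·v_R² + (1/5)·v_R + (-132/25) = 0
  disc = (1/5)² − 4·(1)·(-132/25) = 529/25 ; √disc = 23/5
  v_R = (−(1/5) + 23/5) / (2·(1)) = 11/5 m/s
check:
braking lasts T_s = (11/5)/(1/2) = 4.4000 s
robot covers v_R·T_r = 2.2000·0.2000 = 0.4400 m before braking
robot under decel: 2.2000²/(2·0.5000) = 4.8400 m
person approaches 0.0000·(0.2000+4.4000) = 0.0000 m
margins: 0.1500+0.0150+0.0000 = 0.1650 m
sum ≈ 0.4400+4.8400+0.0000+0.1650 ≈ 5.4450 m = S ✓

v_R_max = 11/5 m/s = 2.2000 m/s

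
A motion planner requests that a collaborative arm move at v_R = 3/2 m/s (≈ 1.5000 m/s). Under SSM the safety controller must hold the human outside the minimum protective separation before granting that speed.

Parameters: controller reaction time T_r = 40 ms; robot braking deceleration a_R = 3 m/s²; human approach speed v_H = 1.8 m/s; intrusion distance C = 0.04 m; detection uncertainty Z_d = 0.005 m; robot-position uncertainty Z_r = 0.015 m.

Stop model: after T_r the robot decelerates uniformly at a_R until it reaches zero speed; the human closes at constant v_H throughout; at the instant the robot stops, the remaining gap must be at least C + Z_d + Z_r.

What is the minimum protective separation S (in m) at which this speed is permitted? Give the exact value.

stop time T_s = (3/2)/3 = 0.5000 s
robot in T_r: 1.5000·0.0400 = 0.0600 m
robot covers 1.5000·0.5000 − ½·3.0000·0.5000² = 0.3750 m while stopping
person approaches 1.8000·(0.0400+0.5000) = 0.9720 m
C+Z_d+Z_r = 0.0400+0.0050+0.0150 = 0.0600 m
S_min ≈ 0.0600+0.3750+0.9720+0.0600  ⇒  S_min = 1467/1000 m

S_min = 1467/1000 m = 1.4670 m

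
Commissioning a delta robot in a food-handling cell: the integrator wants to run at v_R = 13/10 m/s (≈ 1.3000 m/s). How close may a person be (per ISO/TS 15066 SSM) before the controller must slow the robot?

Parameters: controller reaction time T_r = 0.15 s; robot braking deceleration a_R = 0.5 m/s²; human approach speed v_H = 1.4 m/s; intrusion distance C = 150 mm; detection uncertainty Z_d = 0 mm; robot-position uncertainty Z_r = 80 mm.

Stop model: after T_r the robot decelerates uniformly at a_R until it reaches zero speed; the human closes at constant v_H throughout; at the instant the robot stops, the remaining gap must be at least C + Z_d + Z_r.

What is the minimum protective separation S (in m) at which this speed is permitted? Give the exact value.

S_min = 1193/200 m = 5.9650 m

braking lasts T_s = (13/10)/(1/2) = 2.6000 s
robot in T_r: 1.3000·0.1500 = 0.1950 m
robot covers 1.3000·2.6000 − ½·0.5000·2.6000² = 1.6900 m while stopping
human over T_r+T_s: 1.4000·(0.1500+2.6000) = 3.8500 m
residual clearance needed = 0.1500+0.0000+0.0800 = 0.2300 m
S_min ≈ 0.1950+1.6900+3.8500+0.2300  ⇒  S_min = 1193/200 m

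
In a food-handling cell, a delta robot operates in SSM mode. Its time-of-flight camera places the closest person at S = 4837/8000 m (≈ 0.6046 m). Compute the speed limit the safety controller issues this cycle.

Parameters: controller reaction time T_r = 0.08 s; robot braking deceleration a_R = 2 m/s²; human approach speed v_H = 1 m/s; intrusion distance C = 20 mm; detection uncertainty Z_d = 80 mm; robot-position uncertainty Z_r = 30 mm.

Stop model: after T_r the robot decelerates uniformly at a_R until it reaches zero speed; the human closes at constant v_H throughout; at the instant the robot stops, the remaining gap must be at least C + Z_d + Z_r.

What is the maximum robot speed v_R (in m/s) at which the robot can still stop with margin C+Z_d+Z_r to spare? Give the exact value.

at the boundary: (1/4)·v² + (29/50)·v + (-3157/8000) = 0
  disc = (29/50)² − 4·(1/4)·(-3157/8000) = 29241/40000 ; √disc = 171/200
  v_R = (−(29/50) + 171/200) / (2·(1/4)) = 11/20 m/s
check:
stop time T_s = (11/20)/2 = 0.2750 s
reaction-phase robot travel = 0.5500·0.0800 = 0.0440 m
robot covers 0.5500·0.2750 − ½·2.0000·0.2750² = 0.0756 m while stopping
human closes 1.0000·0.3550 = 0.3550 m
margins: 0.0200+0.0800+0.0300 = 0.1300 m
sum ≈ 0.0440+0.0756+0.3550+0.1300 ≈ 0.6046 m = S ✓

v_R_max = 11/20 m/s = 0.5500 m/s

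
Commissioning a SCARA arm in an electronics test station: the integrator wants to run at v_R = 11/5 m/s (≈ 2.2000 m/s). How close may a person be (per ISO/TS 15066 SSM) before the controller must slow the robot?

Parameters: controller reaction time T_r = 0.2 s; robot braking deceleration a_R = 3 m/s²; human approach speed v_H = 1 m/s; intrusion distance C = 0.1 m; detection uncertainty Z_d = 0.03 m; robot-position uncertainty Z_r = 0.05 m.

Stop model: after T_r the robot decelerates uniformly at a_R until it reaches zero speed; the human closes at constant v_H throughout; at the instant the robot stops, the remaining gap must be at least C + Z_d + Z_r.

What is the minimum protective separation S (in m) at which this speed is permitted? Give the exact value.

T_s = v_R/a_R = (11/5)/3 = 0.7333 s
robot covers v_R·T_r = 2.2000·0.2000 = 0.4400 m before braking
robot under decel: 2.2000²/(2·3.0000) = 0.8067 m
person approaches 1.0000·(0.2000+0.7333) = 0.9333 m
C+Z_d+Z_r = 0.1000+0.0300+0.0500 = 0.1800 m
S_min ≈ 0.4400+0.8067+0.9333+0.1800  ⇒  S_min = 59/25 m

S_min = 59/25 m = 2.3600 m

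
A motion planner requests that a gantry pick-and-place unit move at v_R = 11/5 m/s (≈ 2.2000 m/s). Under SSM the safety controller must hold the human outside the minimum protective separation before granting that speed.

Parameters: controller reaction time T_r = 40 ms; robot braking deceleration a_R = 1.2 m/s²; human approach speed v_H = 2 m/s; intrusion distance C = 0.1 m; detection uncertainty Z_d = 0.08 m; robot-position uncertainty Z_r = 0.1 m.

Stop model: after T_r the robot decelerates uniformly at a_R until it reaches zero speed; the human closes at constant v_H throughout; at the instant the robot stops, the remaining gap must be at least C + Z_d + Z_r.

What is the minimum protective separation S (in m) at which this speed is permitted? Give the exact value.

S_min = 9197/1500 m = 6.1313 m

T_s = v_R/a_R = (11/5)/(6/5) = 1.8333 s
robot in T_r: 2.2000·0.0400 = 0.0880 m
robot under decel: 2.2000²/(2·1.2000) = 2.0167 m
human over T_r+T_s: 2.0000·(0.0400+1.8333) = 3.7467 m
margins: 0.1000+0.0800+0.1000 = 0.2800 m
S_min ≈ 0.0880+2.0167+3.7467+0.2800  ⇒  S_min = 9197/1500 m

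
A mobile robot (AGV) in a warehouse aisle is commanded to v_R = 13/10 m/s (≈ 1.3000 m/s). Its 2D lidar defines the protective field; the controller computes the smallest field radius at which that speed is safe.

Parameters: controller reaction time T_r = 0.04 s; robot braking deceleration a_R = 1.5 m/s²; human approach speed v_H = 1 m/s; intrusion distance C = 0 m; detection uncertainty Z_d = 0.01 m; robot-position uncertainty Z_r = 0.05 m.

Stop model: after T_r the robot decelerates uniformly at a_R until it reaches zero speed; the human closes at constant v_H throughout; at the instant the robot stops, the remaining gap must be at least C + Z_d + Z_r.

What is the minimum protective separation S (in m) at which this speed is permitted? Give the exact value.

T_s = v_R/a_R = (13/10)/(3/2) = 0.8667 s
robot in T_r: 1.3000·0.0400 = 0.0520 m
robot under decel: 1.3000²/(2·1.5000) = 0.5633 m
human over T_r+T_s: 1.0000·(0.0400+0.8667) = 0.9067 m
C+Z_d+Z_r = 0.0000+0.0100+0.0500 = 0.0600 m
S_min ≈ 0.0520+0.5633+0.9067+0.0600  ⇒  S_min = 791/500 m

S_min = 791/500 m = 1.5820 m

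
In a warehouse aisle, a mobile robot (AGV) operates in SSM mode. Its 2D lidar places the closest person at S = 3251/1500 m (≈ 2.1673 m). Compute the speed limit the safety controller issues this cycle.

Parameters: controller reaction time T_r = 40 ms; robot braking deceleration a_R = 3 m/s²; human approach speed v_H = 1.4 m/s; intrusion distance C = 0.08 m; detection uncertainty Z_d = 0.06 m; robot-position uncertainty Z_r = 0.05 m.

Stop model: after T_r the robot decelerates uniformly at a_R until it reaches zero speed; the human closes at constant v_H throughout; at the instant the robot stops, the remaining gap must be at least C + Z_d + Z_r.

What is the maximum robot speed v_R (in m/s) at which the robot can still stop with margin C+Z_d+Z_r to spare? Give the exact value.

v_R_max = 11/5 m/s = 2.2000 m/s

at the boundary: (1/6)·v² + (38/75)·v + (-1441/750) = 0
  disc = (38/75)² − 4·(1/6)·(-1441/750) = 961/625 ; √disc = 31/25
  v_R = (−(38/75) + 31/25) / (2·(1/6)) = 11/5 m/s
check:
T_s = v_R/a_R = (11/5)/3 = 0.7333 s
robot covers v_R·T_r = 2.2000·0.0400 = 0.0880 m before braking
robot under decel: 2.2000²/(2·3.0000) = 0.8067 m
human over T_r+T_s: 1.4000·(0.0400+0.7333) = 1.0827 m
residual clearance needed = 0.0800+0.0600+0.0500 = 0.1900 m
sum ≈ 0.0880+0.8067+1.0827+0.1900 ≈ 2.1673 m = S ✓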